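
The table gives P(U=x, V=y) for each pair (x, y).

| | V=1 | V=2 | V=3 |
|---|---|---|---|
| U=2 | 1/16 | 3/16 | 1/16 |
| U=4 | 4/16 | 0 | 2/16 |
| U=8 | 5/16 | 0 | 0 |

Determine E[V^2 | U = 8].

P(U = 8) = 5/16.
Σ V^2·P over the event = 1·(5/16) = 5/16.
E[V^2 | U = 8] = (5/16) / (5/16) = 1.

1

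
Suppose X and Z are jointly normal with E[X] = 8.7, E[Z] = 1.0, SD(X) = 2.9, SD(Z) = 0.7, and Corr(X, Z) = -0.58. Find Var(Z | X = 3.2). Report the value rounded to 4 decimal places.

0.3252

For a bivariate normal, Var(Z | X=x) = σ_Z²(1 − ρ²).
Var(Z | X=3.2) = (0.7)²·(1 − (-0.58)²) = 0.49·0.6636 = 0.3252.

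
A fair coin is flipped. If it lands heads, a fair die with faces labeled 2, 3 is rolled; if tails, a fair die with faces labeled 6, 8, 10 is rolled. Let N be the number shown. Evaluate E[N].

21/4

E[N | heads] = (2+3)/2 = 5/2.
E[N | tails] = (6+8+10)/3 = 8.
By the law of total expectation,
E[N] = (1/2)·(5/2) + (1/2)·(8) = 21/4.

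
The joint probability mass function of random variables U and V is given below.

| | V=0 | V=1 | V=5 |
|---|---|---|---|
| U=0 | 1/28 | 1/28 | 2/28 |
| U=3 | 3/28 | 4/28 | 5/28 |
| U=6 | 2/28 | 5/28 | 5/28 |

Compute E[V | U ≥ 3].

59/24

P(U ≥ 3) = 6/7.
Σ V·P over the event = 0·(3/28) + 1·(4/28) + 5·(5/28) + 0·(2/28) + 1·(5/28) + 5·(5/28) = 59/28.
E[V | U ≥ 3] = (59/28) / (6/7) = 59/24.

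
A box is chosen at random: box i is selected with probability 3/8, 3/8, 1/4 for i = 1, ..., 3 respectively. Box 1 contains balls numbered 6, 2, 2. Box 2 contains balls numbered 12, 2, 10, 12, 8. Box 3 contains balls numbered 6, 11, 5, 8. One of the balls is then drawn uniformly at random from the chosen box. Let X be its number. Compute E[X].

257/40

E[X | box 1] = (6+2+2)/3 = 10/3.
E[X | box 2] = (12+2+10+12+8)/5 = 44/5.
E[X | box 3] = (6+11+5+8)/4 = 15/2.
E[X] = (3/8)·(10/3) + (3/8)·(44/5) + (1/4)·(15/2) = 257/40.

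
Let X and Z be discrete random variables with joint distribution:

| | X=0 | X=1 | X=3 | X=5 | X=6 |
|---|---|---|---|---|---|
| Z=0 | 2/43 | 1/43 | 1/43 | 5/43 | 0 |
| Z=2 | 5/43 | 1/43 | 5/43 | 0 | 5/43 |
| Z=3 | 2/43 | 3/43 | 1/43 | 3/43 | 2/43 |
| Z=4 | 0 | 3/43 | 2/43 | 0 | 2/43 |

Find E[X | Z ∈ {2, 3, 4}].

50/17

P(Z ∈ {2, 3, 4}) = 34/43.
Summing X·P(X=x,Z=y) over the conditioning event gives 100/43.
E[X | Z ∈ {2, 3, 4}] = (100/43) / (34/43) = 50/17.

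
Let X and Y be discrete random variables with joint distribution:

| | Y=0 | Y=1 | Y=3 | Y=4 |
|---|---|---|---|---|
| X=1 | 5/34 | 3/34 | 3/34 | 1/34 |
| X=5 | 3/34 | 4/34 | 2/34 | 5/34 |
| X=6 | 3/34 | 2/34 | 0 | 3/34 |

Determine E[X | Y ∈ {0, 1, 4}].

P(Y ∈ {0, 1, 4}) = 29/34.
Summing X·P(X=x,Y=y) over the conditioning event gives 117/34.
E[X | Y ∈ {0, 1, 4}] = (117/34) / (29/34) = 117/29.

117/29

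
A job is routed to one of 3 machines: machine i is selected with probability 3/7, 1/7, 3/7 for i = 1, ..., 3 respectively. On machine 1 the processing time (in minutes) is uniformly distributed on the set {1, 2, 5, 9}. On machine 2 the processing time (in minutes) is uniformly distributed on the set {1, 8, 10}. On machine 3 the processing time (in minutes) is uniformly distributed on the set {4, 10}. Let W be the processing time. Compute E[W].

481/84

E[W | machine 1] = (1+2+5+9)/4 = 17/4.
E[W | machine 2] = (1+8+10)/3 = 19/3.
E[W | machine 3] = (4+10)/2 = 7.
By the law of total expectation,
E[W] = (3/7)·(17/4) + (1/7)·(19/3) + (3/7)·(7) = 481/84.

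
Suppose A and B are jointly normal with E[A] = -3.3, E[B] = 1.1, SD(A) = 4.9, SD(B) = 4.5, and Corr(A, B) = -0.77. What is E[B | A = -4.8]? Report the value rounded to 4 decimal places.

The regression of B on A has slope ρ·σ_B/σ_A and passes through (μ_A, μ_B).
E[B | A=-4.8] = 1.1 + (-0.77)·(4.5/4.9)·(-4.8 − (-3.3)) = 1.1 + (-0.70714)·(-1.5) = 2.1607.

2.1607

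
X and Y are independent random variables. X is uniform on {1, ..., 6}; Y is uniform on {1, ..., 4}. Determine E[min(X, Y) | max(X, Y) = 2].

Outcomes with max(X, Y) = 2: (1,2), (2,1), (2,2), each with probability 1/24.
E[min(X, Y) | max(X, Y) = 2] = (1 + 1 + 2) / 3 = 4/3.

4/3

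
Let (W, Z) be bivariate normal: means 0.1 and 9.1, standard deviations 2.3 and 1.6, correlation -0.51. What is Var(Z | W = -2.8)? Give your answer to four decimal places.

The conditional variance in a bivariate normal is σ_Z²(1 − ρ²), independent of x.
Var(Z | W=-2.8) = (1.6)²·(1 − (-0.51)²) = 2.56·0.7399 = 1.8941.

1.8941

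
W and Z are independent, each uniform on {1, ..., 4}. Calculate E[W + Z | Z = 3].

11/2

Outcomes with Z = 3: (1,3), (2,3), (3,3), (4,3), each with probability 1/16.
E[W + Z | Z = 3] = (4 + 5 + 6 + 7) / 4 = 11/2.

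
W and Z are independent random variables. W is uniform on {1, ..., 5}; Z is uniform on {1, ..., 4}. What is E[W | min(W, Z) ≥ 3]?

P(min(W, Z) ≥ 3) = 3/10.
Summing W·P(x,y) over outcomes with min(W, Z) ≥ 3 gives 6/5.
E[W | min(W, Z) ≥ 3] = (6/5) / (3/10) = 4.

4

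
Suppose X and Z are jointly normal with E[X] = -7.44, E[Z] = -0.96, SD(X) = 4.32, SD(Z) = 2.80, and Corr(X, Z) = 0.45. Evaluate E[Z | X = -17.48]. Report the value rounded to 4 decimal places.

The regression of Z on X has slope ρ·σ_Z/σ_X and passes through (μ_X, μ_Z).
E[Z | X=-17.48] = -0.96 + (0.45)·(2.80/4.32)·(-17.48 − (-7.44)) = -0.96 + (0.291667)·(-10.04) = -3.8883.

-3.8883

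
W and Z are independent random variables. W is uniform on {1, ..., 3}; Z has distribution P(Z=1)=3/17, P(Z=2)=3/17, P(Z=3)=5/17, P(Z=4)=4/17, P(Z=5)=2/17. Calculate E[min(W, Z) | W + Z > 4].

P(W + Z > 4) = 31/51.
Summing min(W,Z)·P(x,y) over outcomes with W + Z > 4 gives 67/51.
E[min(W, Z) | W + Z > 4] = (67/51) / (31/51) = 67/31.

67/31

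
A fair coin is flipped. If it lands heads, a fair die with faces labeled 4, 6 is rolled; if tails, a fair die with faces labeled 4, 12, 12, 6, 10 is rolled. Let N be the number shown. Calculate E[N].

69/10

E[N | heads] = (4+6)/2 = 5.
E[N | tails] = (4+12+12+6+10)/5 = 44/5.
E[N] = (1/2)·(5) + (1/2)·(44/5) = 69/10.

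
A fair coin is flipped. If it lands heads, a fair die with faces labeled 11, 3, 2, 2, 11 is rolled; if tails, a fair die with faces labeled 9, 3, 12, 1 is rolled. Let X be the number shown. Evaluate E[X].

241/40

E[X | heads] = (11+3+2+2+11)/5 = 29/5.
E[X | tails] = (9+3+12+1)/4 = 25/4.
By the law of total expectation,
E[X] = (1/2)·(29/5) + (1/2)·(25/4) = 241/40.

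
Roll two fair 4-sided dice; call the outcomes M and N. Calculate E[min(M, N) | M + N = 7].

3

P(M + N = 7) = 1/8.
Summing min(M,N)·P(x,y) over outcomes with M + N = 7 gives 3/8.
E[min(M, N) | M + N = 7] = (3/8) / (1/8) = 3.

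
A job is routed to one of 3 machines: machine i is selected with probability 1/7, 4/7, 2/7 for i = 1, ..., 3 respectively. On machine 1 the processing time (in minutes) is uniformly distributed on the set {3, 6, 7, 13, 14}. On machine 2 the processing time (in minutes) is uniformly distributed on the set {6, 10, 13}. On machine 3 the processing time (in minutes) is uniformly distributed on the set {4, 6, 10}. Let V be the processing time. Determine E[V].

E[V | machine 1] = (3+6+7+13+14)/5 = 43/5.
E[V | machine 2] = (6+10+13)/3 = 29/3.
E[V | machine 3] = (4+6+10)/3 = 20/3.
E[V] = (1/7)·(43/5) + (4/7)·(29/3) + (2/7)·(20/3) = 303/35.

303/35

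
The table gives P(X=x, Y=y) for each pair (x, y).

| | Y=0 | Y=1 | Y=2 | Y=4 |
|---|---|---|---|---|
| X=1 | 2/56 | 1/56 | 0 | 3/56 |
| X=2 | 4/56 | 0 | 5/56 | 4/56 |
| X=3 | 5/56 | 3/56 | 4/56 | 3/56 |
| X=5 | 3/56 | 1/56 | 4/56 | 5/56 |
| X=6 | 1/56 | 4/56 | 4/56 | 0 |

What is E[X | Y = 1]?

13/3

P(Y = 1) = 9/56.
Σ X·P over the event = 1·(1/56) + 3·(3/56) + 5·(1/56) + 6·(4/56) = 39/56.
E[X | Y = 1] = (39/56) / (9/56) = 13/3.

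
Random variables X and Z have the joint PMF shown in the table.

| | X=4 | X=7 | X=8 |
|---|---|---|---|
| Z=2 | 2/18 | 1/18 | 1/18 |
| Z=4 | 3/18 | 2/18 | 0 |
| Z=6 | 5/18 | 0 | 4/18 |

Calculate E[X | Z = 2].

P(Z = 2) = 2/9.
Σ X·P over the event = 4·(2/18) + 7·(1/18) + 8·(1/18) = 23/18.
E[X | Z = 2] = (23/18) / (2/9) = 23/4.

23/4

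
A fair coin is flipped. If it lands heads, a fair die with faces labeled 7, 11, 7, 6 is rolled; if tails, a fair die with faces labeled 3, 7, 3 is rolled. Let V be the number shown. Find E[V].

145/24

E[V | heads] = (7+11+7+6)/4 = 31/4.
E[V | tails] = (3+7+3)/3 = 13/3.
By the law of total expectation,
E[V] = (1/2)·(31/4) + (1/2)·(13/3) = 145/24.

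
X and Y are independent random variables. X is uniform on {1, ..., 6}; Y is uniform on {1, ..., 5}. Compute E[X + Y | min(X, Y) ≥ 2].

15/2

P(min(X, Y) ≥ 2) = 2/3.
Summing (X+Y)·P(x,y) over outcomes with min(X, Y) ≥ 2 gives 5.
E[X + Y | min(X, Y) ≥ 2] = (5) / (2/3) = 15/2.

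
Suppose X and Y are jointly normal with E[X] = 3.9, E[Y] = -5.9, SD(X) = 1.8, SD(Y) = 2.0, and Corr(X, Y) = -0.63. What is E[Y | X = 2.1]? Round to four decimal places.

The regression of Y on X has slope ρ·σ_Y/σ_X and passes through (μ_X, μ_Y).
E[Y | X=2.1] = -5.9 + (-0.63)·(2.0/1.8)·(2.1 − (3.9)) = -5.9 + (-0.7)·(-1.8) = -4.6400.

-4.6400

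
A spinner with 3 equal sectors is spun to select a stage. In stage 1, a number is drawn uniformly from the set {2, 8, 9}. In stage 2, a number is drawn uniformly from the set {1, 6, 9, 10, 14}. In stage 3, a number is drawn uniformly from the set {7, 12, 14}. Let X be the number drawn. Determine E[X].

76/9

E[X | stage 1] = (2+8+9)/3 = 19/3.
E[X | stage 2] = (1+6+9+10+14)/5 = 8.
E[X | stage 3] = (7+12+14)/3 = 11.
E[X] = (1/3)·(19/3) + (1/3)·(8) + (1/3)·(11) = 76/9.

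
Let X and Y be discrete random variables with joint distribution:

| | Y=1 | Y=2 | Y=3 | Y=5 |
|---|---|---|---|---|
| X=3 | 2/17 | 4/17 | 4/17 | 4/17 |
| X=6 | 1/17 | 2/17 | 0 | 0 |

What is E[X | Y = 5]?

3

P(Y = 5) = 4/17.
Σ X·P over the event = 3·(4/17) = 12/17.
E[X | Y = 5] = (12/17) / (4/17) = 3.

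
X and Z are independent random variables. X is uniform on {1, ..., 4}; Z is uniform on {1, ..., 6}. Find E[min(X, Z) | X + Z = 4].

4/3

Outcomes with X + Z = 4: (1,3), (2,2), (3,1), each with probability 1/24.
E[min(X, Z) | X + Z = 4] = (1 + 2 + 1) / 3 = 4/3.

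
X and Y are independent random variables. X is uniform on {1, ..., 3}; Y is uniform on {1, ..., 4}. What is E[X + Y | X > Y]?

4

Outcomes with X > Y: (2,1), (3,1), (3,2), each with probability 1/12.
E[X + Y | X > Y] = (3 + 4 + 5) / 3 = 4.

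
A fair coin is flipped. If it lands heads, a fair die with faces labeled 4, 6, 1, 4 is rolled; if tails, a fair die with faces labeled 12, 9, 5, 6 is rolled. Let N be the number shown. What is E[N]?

47/8

E[N | heads] = (4+6+1+4)/4 = 15/4.
E[N | tails] = (12+9+5+6)/4 = 8.
By the law of total expectation,
E[N] = (1/2)·(15/4) + (1/2)·(8) = 47/8.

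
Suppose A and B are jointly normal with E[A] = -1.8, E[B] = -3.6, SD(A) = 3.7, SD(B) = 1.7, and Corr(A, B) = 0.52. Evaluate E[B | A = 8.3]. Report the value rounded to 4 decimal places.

For a bivariate normal, E[B | A=x] = μ_B + ρ·(σ_B/σ_A)·(x − μ_A).
E[B | A=8.3] = -3.6 + (0.52)·(1.7/3.7)·(8.3 − (-1.8)) = -3.6 + (0.23892)·(10.1) = -1.1869.

-1.1869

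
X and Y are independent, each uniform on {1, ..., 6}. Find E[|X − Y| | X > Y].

P(X > Y) = 5/12.
Summing |X−Y|·P(x,y) over outcomes with X > Y gives 35/36.
E[|X − Y| | X > Y] = (35/36) / (5/12) = 7/3.

7/3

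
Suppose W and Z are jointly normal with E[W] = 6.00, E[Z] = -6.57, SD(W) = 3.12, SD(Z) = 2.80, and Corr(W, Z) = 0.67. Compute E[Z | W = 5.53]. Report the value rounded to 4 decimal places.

-6.8526

E[Z | W=x] = μ_Z + ρ(σ_Z/σ_W)(x − μ_W) for jointly normal variables.
E[Z | W=5.53] = -6.57 + (0.67)·(2.80/3.12)·(5.53 − (6.00)) = -6.57 + (0.60128)·(-0.47) = -6.8526.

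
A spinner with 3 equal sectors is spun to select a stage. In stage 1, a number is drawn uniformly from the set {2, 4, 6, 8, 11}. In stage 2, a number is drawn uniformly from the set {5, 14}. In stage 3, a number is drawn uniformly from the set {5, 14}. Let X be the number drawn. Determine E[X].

42/5

E[X | stage 1] = (2+4+6+8+11)/5 = 31/5.
E[X | stage 2] = (5+14)/2 = 19/2.
E[X | stage 3] = (5+14)/2 = 19/2.
E[X] = (1/3)·(31/5) + (1/3)·(19/2) + (1/3)·(19/2) = 42/5.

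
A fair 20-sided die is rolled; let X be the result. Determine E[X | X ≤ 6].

7/2

Given X ≤ 6, X is equally likely to be any of {1, 2, 3, 4, 5, 6}.
E[X | X ≤ 6] = (1 + 2 + 3 + 4 + 5 + 6) / 6 = 7/2.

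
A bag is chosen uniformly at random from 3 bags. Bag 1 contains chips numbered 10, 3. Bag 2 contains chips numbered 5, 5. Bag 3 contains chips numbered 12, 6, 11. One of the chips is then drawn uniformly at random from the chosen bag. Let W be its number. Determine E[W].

127/18

E[W | bag 1] = (10+3)/2 = 13/2.
E[W | bag 2] = (5+5)/2 = 5.
E[W | bag 3] = (12+6+11)/3 = 29/3.
By the law of total expectation,
E[W] = (1/3)·(13/2) + (1/3)·(5) + (1/3)·(29/3) = 127/18.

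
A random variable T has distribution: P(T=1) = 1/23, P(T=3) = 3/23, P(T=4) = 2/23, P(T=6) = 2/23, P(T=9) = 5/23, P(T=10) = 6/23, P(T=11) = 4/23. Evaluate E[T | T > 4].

161/17

P(T > 4) = 17/23.
Σ over the event: 6·2/23 + 9·5/23 + 10·6/23 + 11·4/23 = 7.
E[T | T > 4] = (7) / (17/23) = 161/17.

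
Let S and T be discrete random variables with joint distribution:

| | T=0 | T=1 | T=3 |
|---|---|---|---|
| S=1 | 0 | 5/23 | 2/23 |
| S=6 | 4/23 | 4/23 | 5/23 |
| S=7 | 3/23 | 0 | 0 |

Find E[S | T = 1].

P(T = 1) = 9/23.
Σ S·P over the event = 1·(5/23) + 6·(4/23) = 29/23.
E[S | T = 1] = (29/23) / (9/23) = 29/9.

29/9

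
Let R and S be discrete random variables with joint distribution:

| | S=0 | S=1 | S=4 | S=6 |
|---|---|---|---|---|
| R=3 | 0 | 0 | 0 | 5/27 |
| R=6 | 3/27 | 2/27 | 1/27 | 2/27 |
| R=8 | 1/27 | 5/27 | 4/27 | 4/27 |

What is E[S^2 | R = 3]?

P(R = 3) = 5/27.
Σ S^2·P over the event = 36·(5/27) = 20/3.
E[S^2 | R = 3] = (20/3) / (5/27) = 36.

36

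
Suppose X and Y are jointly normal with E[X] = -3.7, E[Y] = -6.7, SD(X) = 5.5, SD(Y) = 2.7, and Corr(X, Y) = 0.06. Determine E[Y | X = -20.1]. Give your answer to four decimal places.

E[Y | X=x] = μ_Y + ρ(σ_Y/σ_X)(x − μ_X) for jointly normal variables.
E[Y | X=-20.1] = -6.7 + (0.06)·(2.7/5.5)·(-20.1 − (-3.7)) = -6.7 + (0.029455)·(-16.4) = -7.1831.

-7.1831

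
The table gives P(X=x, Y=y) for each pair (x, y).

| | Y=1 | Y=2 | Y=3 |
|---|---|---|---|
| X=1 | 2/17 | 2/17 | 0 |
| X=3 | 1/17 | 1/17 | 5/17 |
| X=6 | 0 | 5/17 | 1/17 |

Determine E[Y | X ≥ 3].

31/13

P(X ≥ 3) = 13/17.
Σ Y·P over the event = 1·(1/17) + 2·(1/17) + 3·(5/17) + 2·(5/17) + 3·(1/17) = 31/17.
E[Y | X ≥ 3] = (31/17) / (13/17) = 31/13.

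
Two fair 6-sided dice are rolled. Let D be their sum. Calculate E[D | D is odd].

P(D is odd) = 1/2.
Σ over the event: 3·1/18 + 5·1/9 + 7·1/6 + 9·1/9 + 11·1/18 = 7/2.
E[D | D is odd] = (7/2) / (1/2) = 7.

7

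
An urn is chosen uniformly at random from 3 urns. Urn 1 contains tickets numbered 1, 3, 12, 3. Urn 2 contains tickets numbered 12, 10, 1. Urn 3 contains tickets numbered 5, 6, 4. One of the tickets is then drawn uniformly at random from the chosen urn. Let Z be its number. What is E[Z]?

E[Z | urn 1] = (1+3+12+3)/4 = 19/4.
E[Z | urn 2] = (12+10+1)/3 = 23/3.
E[Z | urn 3] = (5+6+4)/3 = 5.
E[Z] = (1/3)·(19/4) + (1/3)·(23/3) + (1/3)·(5) = 209/36.

209/36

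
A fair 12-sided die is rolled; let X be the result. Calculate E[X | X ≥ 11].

Given X ≥ 11, X is equally likely to be any of {11, 12}.
E[X | X ≥ 11] = (11 + 12) / 2 = 23/2.

23/2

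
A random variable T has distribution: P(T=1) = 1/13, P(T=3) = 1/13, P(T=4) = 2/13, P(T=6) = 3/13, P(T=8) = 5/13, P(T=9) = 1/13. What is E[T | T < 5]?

P(T < 5) = 4/13.
Σ over the event: 1·1/13 + 3·1/13 + 4·2/13 = 12/13.
E[T | T < 5] = (12/13) / (4/13) = 3.

3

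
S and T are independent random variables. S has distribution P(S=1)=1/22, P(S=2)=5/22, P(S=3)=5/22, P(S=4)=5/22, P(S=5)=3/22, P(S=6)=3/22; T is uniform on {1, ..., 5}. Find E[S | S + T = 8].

17/4

P(S + T = 8) = 8/55.
Summing S·P(x,y) over outcomes with S + T = 8 gives 34/55.
E[S | S + T = 8] = (34/55) / (8/55) = 17/4.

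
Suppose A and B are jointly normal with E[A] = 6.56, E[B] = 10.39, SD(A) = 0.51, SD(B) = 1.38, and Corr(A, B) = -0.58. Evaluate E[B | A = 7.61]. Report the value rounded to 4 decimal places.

8.7421

E[B | A=x] = μ_B + ρ(σ_B/σ_A)(x − μ_A) for jointly normal variables.
E[B | A=7.61] = 10.39 + (-0.58)·(1.38/0.51)·(7.61 − (6.56)) = 10.39 + (-1.5694)·(1.05) = 8.7421.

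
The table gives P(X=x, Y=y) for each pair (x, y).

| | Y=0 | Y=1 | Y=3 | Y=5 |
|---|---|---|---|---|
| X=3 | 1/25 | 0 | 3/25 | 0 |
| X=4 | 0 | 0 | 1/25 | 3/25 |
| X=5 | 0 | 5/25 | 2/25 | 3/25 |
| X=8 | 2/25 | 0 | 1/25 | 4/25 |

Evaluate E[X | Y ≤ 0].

19/3

P(Y ≤ 0) = 3/25.
Σ X·P over the event = 3·(1/25) + 8·(2/25) = 19/25.
E[X | Y ≤ 0] = (19/25) / (3/25) = 19/3.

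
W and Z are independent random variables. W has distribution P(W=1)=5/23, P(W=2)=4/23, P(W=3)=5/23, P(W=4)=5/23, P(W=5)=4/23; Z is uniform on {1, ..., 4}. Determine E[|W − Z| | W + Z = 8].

8/9

P(W + Z = 8) = 9/92.
Summing |W−Z|·P(x,y) over outcomes with W + Z = 8 gives 2/23.
E[|W − Z| | W + Z = 8] = (2/23) / (9/92) = 8/9.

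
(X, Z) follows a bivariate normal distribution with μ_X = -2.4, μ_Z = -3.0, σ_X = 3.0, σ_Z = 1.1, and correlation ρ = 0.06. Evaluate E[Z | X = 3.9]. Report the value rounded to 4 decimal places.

-2.8614

E[Z | X=x] = μ_Z + ρ(σ_Z/σ_X)(x − μ_X) for jointly normal variables.
E[Z | X=3.9] = -3.0 + (0.06)·(1.1/3.0)·(3.9 − (-2.4)) = -3.0 + (0.022)·(6.3) = -2.8614.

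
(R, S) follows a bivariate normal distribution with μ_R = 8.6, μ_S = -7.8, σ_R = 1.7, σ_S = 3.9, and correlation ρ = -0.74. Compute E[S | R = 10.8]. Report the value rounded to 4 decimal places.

-11.5348

The regression of S on R has slope ρ·σ_S/σ_R and passes through (μ_R, μ_S).
E[S | R=10.8] = -7.8 + (-0.74)·(3.9/1.7)·(10.8 − (8.6)) = -7.8 + (-1.69765)·(2.2) = -11.5348.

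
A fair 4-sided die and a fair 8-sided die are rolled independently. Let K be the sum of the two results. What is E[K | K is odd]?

7

P(K is odd) = 1/2.
Σ over the event: 3·1/16 + 5·1/8 + 7·1/8 + 9·1/8 + 11·1/16 = 7/2.
E[K | K is odd] = (7/2) / (1/2) = 7.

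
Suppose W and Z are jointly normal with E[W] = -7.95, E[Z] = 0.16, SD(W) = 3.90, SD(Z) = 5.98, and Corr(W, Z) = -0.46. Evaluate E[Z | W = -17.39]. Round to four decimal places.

E[Z | W=x] = μ_Z + ρ(σ_Z/σ_W)(x − μ_W) for jointly normal variables.
E[Z | W=-17.39] = 0.16 + (-0.46)·(5.98/3.90)·(-17.39 − (-7.95)) = 0.16 + (-0.70533)·(-9.44) = 6.8183.

6.8183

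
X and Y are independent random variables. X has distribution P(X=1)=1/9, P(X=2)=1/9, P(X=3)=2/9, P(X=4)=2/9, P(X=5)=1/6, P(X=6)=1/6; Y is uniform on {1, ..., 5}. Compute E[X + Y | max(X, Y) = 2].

P(max(X, Y) = 2) = 1/15.
Summing (X+Y)·P(x,y) over outcomes with max(X, Y) = 2 gives 2/9.
E[X + Y | max(X, Y) = 2] = (2/9) / (1/15) = 10/3.

10/3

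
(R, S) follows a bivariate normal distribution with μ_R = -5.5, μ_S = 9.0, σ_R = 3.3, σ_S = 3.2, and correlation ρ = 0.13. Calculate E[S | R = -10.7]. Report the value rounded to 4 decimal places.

The regression of S on R has slope ρ·σ_S/σ_R and passes through (μ_R, μ_S).
E[S | R=-10.7] = 9.0 + (0.13)·(3.2/3.3)·(-10.7 − (-5.5)) = 9.0 + (0.12606)·(-5.2) = 8.3445.

8.3445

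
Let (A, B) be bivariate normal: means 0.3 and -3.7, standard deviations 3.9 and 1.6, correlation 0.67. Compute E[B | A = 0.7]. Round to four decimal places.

The regression of B on A has slope ρ·σ_B/σ_A and passes through (μ_A, μ_B).
E[B | A=0.7] = -3.7 + (0.67)·(1.6/3.9)·(0.7 − (0.3)) = -3.7 + (0.27487)·(0.4) = -3.5901.

-3.5901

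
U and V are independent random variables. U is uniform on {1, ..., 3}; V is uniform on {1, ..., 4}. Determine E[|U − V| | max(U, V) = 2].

2/3

Outcomes with max(U, V) = 2: (1,2), (2,1), (2,2), each with probability 1/12.
E[|U − V| | max(U, V) = 2] = (1 + 1 + 0) / 3 = 2/3.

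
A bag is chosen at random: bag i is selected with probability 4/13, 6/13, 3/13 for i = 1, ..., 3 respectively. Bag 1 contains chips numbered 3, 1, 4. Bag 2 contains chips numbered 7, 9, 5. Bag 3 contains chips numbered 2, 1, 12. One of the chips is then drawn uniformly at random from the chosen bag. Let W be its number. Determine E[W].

E[W | bag 1] = (3+1+4)/3 = 8/3.
E[W | bag 2] = (7+9+5)/3 = 7.
E[W | bag 3] = (2+1+12)/3 = 5.
By the law of total expectation,
E[W] = (4/13)·(8/3) + (6/13)·(7) + (3/13)·(5) = 203/39.

203/39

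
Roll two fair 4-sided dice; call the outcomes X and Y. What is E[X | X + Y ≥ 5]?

Outcomes with X + Y ≥ 5: (1,4), (2,3), (2,4), (3,2), (3,3), (3,4), (4,1), (4,2), (4,3), (4,4), each with probability 1/16.
E[X | X + Y ≥ 5] = (1 + 2 + 2 + 3 + 3 + 3 + 4 + 4 + 4 + 4) / 10 = 3.

3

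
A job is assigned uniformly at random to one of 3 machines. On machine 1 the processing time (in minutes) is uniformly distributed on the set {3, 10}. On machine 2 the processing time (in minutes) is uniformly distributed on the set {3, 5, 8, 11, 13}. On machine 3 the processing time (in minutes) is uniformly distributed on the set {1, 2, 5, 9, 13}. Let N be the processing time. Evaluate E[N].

E[N | machine 1] = (3+10)/2 = 13/2.
E[N | machine 2] = (3+5+8+11+13)/5 = 8.
E[N | machine 3] = (1+2+5+9+13)/5 = 6.
By the law of total expectation,
E[N] = (1/3)·(13/2) + (1/3)·(8) + (1/3)·(6) = 41/6.

41/6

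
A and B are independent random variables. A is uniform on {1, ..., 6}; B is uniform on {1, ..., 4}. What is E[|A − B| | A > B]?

P(A > B) = 7/12.
Summing |A−B|·P(x,y) over outcomes with A > B gives 17/12.
E[|A − B| | A > B] = (17/12) / (7/12) = 17/7.

17/7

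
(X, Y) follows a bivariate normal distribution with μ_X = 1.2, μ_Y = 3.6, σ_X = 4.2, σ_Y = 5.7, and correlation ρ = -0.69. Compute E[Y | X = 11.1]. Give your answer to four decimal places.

E[Y | X=x] = μ_Y + ρ(σ_Y/σ_X)(x − μ_X) for jointly normal variables.
E[Y | X=11.1] = 3.6 + (-0.69)·(5.7/4.2)·(11.1 − (1.2)) = 3.6 + (-0.936429)·(9.9) = -5.6706.

-5.6706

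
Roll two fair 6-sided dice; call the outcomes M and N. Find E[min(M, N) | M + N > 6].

P(M + N > 6) = 7/12.
Summing min(M,N)·P(x,y) over outcomes with M + N > 6 gives 23/12.
E[min(M, N) | M + N > 6] = (23/12) / (7/12) = 23/7.

23/7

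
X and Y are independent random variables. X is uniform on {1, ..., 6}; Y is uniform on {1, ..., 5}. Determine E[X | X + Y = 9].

5

P(X + Y = 9) = 1/10.
Summing X·P(x,y) over outcomes with X + Y = 9 gives 1/2.
E[X | X + Y = 9] = (1/2) / (1/10) = 5.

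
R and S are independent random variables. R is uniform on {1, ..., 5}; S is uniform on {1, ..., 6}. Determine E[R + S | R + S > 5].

31/4

P(R + S > 5) = 2/3.
Summing (R+S)·P(x,y) over outcomes with R + S > 5 gives 31/6.
E[R + S | R + S > 5] = (31/6) / (2/3) = 31/4.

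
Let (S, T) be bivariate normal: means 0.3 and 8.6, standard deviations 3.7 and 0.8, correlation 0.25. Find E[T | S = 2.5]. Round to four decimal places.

8.7189

E[T | S=x] = μ_T + ρ(σ_T/σ_S)(x − μ_S) for jointly normal variables.
E[T | S=2.5] = 8.6 + (0.25)·(0.8/3.7)·(2.5 − (0.3)) = 8.6 + (0.054054)·(2.2) = 8.7189.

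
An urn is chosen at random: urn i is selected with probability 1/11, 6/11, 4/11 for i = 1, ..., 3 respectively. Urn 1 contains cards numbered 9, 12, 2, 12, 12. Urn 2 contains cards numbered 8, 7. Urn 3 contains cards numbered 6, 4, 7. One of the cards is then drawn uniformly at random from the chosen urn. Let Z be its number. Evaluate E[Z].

1156/165

E[Z | urn 1] = (9+12+2+12+12)/5 = 47/5.
E[Z | urn 2] = (8+7)/2 = 15/2.
E[Z | urn 3] = (6+4+7)/3 = 17/3.
By the law of total expectation,
E[Z] = (1/11)·(47/5) + (6/11)·(15/2) + (4/11)·(17/3) = 1156/165.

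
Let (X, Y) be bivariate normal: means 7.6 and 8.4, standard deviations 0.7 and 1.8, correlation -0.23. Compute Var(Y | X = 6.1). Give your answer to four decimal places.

3.0686

Var(Y | X=x) = (1 − ρ²)·σ_Y².
Var(Y | X=6.1) = (1.8)²·(1 − (-0.23)²) = 3.24·0.9471 = 3.0686.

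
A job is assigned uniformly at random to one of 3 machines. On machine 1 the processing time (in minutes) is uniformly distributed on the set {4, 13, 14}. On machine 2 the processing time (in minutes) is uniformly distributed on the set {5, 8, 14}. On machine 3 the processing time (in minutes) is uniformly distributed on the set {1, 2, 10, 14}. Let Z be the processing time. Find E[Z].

313/36

E[Z | machine 1] = (4+13+14)/3 = 31/3.
E[Z | machine 2] = (5+8+14)/3 = 9.
E[Z | machine 3] = (1+2+10+14)/4 = 27/4.
By the law of total expectation,
E[Z] = (1/3)·(31/3) + (1/3)·(9) + (1/3)·(27/4) = 313/36.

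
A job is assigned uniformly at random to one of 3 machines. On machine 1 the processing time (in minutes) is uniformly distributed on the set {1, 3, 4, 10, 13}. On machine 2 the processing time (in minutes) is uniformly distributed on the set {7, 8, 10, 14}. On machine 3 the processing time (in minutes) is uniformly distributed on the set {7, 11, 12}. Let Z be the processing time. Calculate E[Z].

173/20

E[Z | machine 1] = (1+3+4+10+13)/5 = 31/5.
E[Z | machine 2] = (7+8+10+14)/4 = 39/4.
E[Z | machine 3] = (7+11+12)/3 = 10.
E[Z] = (1/3)·(31/5) + (1/3)·(39/4) + (1/3)·(10) = 173/20.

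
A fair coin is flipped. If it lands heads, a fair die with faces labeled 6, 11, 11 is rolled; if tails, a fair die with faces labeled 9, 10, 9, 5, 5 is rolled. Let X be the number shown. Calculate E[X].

E[X | heads] = (6+11+11)/3 = 28/3.
E[X | tails] = (9+10+9+5+5)/5 = 38/5.
E[X] = (1/2)·(28/3) + (1/2)·(38/5) = 127/15.

127/15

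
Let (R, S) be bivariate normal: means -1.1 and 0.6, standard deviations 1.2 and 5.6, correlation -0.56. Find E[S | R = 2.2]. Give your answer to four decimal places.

For a bivariate normal, E[S | R=x] = μ_S + ρ·(σ_S/σ_R)·(x − μ_R).
E[S | R=2.2] = 0.6 + (-0.56)·(5.6/1.2)·(2.2 − (-1.1)) = 0.6 + (-2.61333)·(3.3) = -8.0240.

-8.0240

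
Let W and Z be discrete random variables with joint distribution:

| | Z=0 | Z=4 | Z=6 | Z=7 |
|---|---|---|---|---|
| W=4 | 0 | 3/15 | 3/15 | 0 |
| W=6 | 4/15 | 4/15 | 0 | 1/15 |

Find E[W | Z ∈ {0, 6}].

36/7

P(Z ∈ {0, 6}) = 7/15.
Σ W·P over the event = 4·(3/15) + 6·(4/15) = 12/5.
E[W | Z ∈ {0, 6}] = (12/5) / (7/15) = 36/7.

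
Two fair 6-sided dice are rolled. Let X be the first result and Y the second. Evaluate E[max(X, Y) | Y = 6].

Outcomes with Y = 6: (1,6), (2,6), (3,6), (4,6), (5,6), (6,6), each with probability 1/36.
E[max(X, Y) | Y = 6] = (6 + 6 + 6 + 6 + 6 + 6) / 6 = 6.

6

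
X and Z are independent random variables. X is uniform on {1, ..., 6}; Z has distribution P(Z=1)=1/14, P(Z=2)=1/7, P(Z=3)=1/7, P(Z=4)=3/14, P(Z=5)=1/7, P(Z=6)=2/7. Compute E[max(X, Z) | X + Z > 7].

241/43

P(X + Z > 7) = 43/84.
Summing max(X,Z)·P(x,y) over outcomes with X + Z > 7 gives 241/84.
E[max(X, Z) | X + Z > 7] = (241/84) / (43/84) = 241/43.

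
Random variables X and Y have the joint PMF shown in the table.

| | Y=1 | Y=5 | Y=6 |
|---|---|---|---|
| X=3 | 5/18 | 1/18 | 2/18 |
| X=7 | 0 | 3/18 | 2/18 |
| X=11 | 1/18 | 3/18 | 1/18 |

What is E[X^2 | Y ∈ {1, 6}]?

P(Y ∈ {1, 6}) = 11/18.
Summing X^2·P(X=x,Y=y) over the conditioning event gives 403/18.
E[X^2 | Y ∈ {1, 6}] = (403/18) / (11/18) = 403/11.

403/11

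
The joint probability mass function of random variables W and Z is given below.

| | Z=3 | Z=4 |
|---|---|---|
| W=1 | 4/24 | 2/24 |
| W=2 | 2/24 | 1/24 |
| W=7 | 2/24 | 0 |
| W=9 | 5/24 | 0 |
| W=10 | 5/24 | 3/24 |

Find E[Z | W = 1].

10/3

P(W = 1) = 1/4.
Summing Z·P(W=x,Z=y) over the conditioning event gives 5/6.
E[Z | W = 1] = (5/6) / (1/4) = 10/3.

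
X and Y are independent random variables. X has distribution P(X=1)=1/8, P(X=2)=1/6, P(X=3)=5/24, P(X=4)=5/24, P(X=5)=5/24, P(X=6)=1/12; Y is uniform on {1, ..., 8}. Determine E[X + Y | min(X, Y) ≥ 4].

P(min(X, Y) ≥ 4) = 5/16.
Summing (X+Y)·P(x,y) over outcomes with min(X, Y) ≥ 4 gives 215/64.
E[X + Y | min(X, Y) ≥ 4] = (215/64) / (5/16) = 43/4.

43/4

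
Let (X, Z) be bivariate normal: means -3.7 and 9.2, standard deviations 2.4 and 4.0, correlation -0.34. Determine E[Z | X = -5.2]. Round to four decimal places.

The regression of Z on X has slope ρ·σ_Z/σ_X and passes through (μ_X, μ_Z).
E[Z | X=-5.2] = 9.2 + (-0.34)·(4.0/2.4)·(-5.2 − (-3.7)) = 9.2 + (-0.56667)·(-1.5) = 10.0500.

10.0500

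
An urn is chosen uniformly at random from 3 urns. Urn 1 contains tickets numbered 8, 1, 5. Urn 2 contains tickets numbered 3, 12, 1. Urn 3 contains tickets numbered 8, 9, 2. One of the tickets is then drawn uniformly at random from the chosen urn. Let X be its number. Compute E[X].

49/9

E[X | urn 1] = (8+1+5)/3 = 14/3.
E[X | urn 2] = (3+12+1)/3 = 16/3.
E[X | urn 3] = (8+9+2)/3 = 19/3.
By the law of total expectation,
E[X] = (1/3)·(14/3) + (1/3)·(16/3) + (1/3)·(19/3) = 49/9.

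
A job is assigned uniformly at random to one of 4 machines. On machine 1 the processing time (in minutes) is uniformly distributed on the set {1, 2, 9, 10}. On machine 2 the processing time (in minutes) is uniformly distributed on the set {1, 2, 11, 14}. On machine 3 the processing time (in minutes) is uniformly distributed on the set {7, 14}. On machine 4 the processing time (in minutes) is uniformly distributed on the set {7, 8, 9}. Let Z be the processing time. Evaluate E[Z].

E[Z | machine 1] = (1+2+9+10)/4 = 11/2.
E[Z | machine 2] = (1+2+11+14)/4 = 7.
E[Z | machine 3] = (7+14)/2 = 21/2.
E[Z | machine 4] = (7+8+9)/3 = 8.
E[Z] = (1/4)·(11/2) + (1/4)·(7) + (1/4)·(21/2) + (1/4)·(8) = 31/4.

31/4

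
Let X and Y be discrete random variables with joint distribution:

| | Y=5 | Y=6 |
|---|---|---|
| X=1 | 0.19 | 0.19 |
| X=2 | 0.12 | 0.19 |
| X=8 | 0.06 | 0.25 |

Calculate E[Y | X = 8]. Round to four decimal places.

5.8065

P(X = 8) = 0.31.
Σ Y·P over the event = 5·(0.06) + 6·(0.25) = 1.80.
E[Y | X = 8] = (1.80) / (0.31) = 5.8065.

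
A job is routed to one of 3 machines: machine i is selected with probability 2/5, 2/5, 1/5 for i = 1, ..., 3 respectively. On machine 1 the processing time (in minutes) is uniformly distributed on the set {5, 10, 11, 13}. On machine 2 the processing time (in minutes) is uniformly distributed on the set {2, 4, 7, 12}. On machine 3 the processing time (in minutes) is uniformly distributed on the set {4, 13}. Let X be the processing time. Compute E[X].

81/10

E[X | machine 1] = (5+10+11+13)/4 = 39/4.
E[X | machine 2] = (2+4+7+12)/4 = 25/4.
E[X | machine 3] = (4+13)/2 = 17/2.
By the law of total expectation,
E[X] = (2/5)·(39/4) + (2/5)·(25/4) + (1/5)·(17/2) = 81/10.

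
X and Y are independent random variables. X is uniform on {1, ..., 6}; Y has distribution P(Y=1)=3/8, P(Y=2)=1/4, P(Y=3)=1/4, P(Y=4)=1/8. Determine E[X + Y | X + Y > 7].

77/9

P(X + Y > 7) = 3/16.
Summing (X+Y)·P(x,y) over outcomes with X + Y > 7 gives 77/48.
E[X + Y | X + Y > 7] = (77/48) / (3/16) = 77/9.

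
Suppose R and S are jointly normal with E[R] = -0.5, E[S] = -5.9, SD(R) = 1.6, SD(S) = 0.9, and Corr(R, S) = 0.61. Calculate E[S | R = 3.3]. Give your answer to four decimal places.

For a bivariate normal, E[S | R=x] = μ_S + ρ·(σ_S/σ_R)·(x − μ_R).
E[S | R=3.3] = -5.9 + (0.61)·(0.9/1.6)·(3.3 − (-0.5)) = -5.9 + (0.34313)·(3.8) = -4.5961.

-4.5961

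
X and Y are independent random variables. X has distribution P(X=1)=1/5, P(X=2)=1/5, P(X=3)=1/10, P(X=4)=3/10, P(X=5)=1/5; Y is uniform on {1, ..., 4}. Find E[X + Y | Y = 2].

51/10

P(Y = 2) = 1/4.
Summing (X+Y)·P(x,y) over outcomes with Y = 2 gives 51/40.
E[X + Y | Y = 2] = (51/40) / (1/4) = 51/10.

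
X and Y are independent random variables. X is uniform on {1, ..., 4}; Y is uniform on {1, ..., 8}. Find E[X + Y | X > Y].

5

Outcomes with X > Y: (2,1), (3,1), (3,2), (4,1), (4,2), (4,3), each with probability 1/32.
E[X + Y | X > Y] = (3 + 4 + 5 + 5 + 6 + 7) / 6 = 5.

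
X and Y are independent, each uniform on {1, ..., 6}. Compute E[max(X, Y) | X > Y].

P(X > Y) = 5/12.
Summing max(X,Y)·P(x,y) over outcomes with X > Y gives 35/18.
E[max(X, Y) | X > Y] = (35/18) / (5/12) = 14/3.

14/3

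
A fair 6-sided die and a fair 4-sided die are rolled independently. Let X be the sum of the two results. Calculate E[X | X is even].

6

P(X is even) = 1/2.
Σ over the event: 2·1/24 + 4·1/8 + 6·1/6 + 8·1/8 + 10·1/24 = 3.
E[X | X is even] = (3) / (1/2) = 6.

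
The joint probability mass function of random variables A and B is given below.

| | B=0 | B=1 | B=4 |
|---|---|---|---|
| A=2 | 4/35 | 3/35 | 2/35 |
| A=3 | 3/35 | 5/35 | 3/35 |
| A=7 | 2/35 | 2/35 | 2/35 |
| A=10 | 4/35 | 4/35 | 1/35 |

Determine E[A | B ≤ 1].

146/27

P(B ≤ 1) = 27/35.
Σ A·P over the event = 2·(4/35) + 2·(3/35) + 3·(3/35) + 3·(5/35) + 7·(2/35) + 7·(2/35) + 10·(4/35) + 10·(4/35) = 146/35.
E[A | B ≤ 1] = (146/35) / (27/35) = 146/27.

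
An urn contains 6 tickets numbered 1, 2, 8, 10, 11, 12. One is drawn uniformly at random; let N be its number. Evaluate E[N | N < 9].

11/3

P(N < 9) = 1/2.
Σ over the event: 1·1/6 + 2·1/6 + 8·1/6 = 11/6.
E[N | N < 9] = (11/6) / (1/2) = 11/3.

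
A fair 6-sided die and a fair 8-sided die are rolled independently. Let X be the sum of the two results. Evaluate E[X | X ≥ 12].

P(X ≥ 12) = 1/8.
Σ over the event: 12·1/16 + 13·1/24 + 14·1/48 = 19/12.
E[X | X ≥ 12] = (19/12) / (1/8) = 38/3.

38/3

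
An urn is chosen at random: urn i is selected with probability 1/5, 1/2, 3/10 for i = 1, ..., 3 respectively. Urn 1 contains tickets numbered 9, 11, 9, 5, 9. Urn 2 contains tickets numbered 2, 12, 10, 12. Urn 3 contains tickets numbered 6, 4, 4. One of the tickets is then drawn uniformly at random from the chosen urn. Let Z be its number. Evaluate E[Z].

E[Z | urn 1] = (9+11+9+5+9)/5 = 43/5.
E[Z | urn 2] = (2+12+10+12)/4 = 9.
E[Z | urn 3] = (6+4+4)/3 = 14/3.
E[Z] = (1/5)·(43/5) + (1/2)·(9) + (3/10)·(14/3) = 381/50.

381/50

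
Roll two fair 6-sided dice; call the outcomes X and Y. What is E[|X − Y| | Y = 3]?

Outcomes with Y = 3: (1,3), (2,3), (3,3), (4,3), (5,3), (6,3), each with probability 1/36.
E[|X − Y| | Y = 3] = (2 + 1 + 0 + 1 + 2 + 3) / 6 = 3/2.

3/2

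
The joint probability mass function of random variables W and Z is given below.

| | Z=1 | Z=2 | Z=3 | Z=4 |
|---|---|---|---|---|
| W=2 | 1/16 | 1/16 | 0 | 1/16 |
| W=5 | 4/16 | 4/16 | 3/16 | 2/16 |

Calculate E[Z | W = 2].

P(W = 2) = 3/16.
Summing Z·P(W=x,Z=y) over the conditioning event gives 7/16.
E[Z | W = 2] = (7/16) / (3/16) = 7/3.

7/3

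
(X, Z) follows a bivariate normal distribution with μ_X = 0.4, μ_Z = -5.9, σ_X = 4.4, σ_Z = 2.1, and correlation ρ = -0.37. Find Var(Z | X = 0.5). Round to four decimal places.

The conditional variance in a bivariate normal is σ_Z²(1 − ρ²), independent of x.
Var(Z | X=0.5) = (2.1)²·(1 − (-0.37)²) = 4.41·0.8631 = 3.8063.

3.8063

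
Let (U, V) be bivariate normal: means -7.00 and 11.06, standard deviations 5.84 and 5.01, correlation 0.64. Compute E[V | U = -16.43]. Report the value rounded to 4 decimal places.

5.8825

E[V | U=x] = μ_V + ρ(σ_V/σ_U)(x − μ_U) for jointly normal variables.
E[V | U=-16.43] = 11.06 + (0.64)·(5.01/5.84)·(-16.43 − (-7.00)) = 11.06 + (0.549041)·(-9.43) = 5.8825.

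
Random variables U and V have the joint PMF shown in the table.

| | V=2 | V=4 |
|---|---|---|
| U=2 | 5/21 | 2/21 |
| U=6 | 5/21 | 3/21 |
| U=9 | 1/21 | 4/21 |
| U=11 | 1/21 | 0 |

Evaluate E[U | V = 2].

P(V = 2) = 4/7.
Σ U·P over the event = 2·(5/21) + 6·(5/21) + 9·(1/21) + 11·(1/21) = 20/7.
E[U | V = 2] = (20/7) / (4/7) = 5.

5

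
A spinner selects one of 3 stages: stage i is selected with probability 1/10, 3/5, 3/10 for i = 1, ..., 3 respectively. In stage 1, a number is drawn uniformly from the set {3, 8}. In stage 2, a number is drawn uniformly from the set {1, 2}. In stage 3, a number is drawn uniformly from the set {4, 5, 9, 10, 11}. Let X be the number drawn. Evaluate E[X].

E[X | stage 1] = (3+8)/2 = 11/2.
E[X | stage 2] = (1+2)/2 = 3/2.
E[X | stage 3] = (4+5+9+10+11)/5 = 39/5.
By the law of total expectation,
E[X] = (1/10)·(11/2) + (3/5)·(3/2) + (3/10)·(39/5) = 379/100.

379/100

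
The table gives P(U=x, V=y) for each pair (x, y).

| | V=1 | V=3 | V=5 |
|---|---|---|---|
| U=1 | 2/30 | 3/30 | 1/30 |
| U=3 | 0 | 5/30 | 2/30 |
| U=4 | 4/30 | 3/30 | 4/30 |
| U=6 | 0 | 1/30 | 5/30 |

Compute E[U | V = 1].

P(V = 1) = 1/5.
Summing U·P(U=x,V=y) over the conditioning event gives 3/5.
E[U | V = 1] = (3/5) / (1/5) = 3.

3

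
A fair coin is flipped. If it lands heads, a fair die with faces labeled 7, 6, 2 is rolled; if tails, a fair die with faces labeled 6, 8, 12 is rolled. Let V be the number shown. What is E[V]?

E[V | heads] = (7+6+2)/3 = 5.
E[V | tails] = (6+8+12)/3 = 26/3.
E[V] = (1/2)·(5) + (1/2)·(26/3) = 41/6.

41/6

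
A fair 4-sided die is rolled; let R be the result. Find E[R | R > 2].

Given R > 2, R is equally likely to be any of {3, 4}.
E[R | R > 2] = (3 + 4) / 2 = 7/2.

7/2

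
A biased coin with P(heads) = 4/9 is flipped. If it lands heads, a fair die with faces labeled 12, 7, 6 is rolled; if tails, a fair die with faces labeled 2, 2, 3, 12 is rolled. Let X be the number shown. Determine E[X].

685/108

E[X | heads] = (12+7+6)/3 = 25/3.
E[X | tails] = (2+2+3+12)/4 = 19/4.
E[X] = (4/9)·(25/3) + (5/9)·(19/4) = 685/108.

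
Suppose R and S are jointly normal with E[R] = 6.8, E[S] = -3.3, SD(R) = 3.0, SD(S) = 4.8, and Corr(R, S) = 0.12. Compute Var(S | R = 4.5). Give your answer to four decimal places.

22.7082

For a bivariate normal, Var(S | R=x) = σ_S²(1 − ρ²).
Var(S | R=4.5) = (4.8)²·(1 − (0.12)²) = 23.04·0.9856 = 22.7082.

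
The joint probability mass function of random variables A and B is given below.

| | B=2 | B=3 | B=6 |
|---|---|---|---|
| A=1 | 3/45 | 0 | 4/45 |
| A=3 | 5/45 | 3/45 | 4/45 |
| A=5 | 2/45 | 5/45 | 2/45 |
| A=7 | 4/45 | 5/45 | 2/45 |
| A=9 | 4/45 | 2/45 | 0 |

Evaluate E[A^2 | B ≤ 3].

107/3

P(B ≤ 3) = 11/15.
Summing A^2·P(A=x,B=y) over the conditioning event gives 1177/45.
E[A^2 | B ≤ 3] = (1177/45) / (11/15) = 107/3.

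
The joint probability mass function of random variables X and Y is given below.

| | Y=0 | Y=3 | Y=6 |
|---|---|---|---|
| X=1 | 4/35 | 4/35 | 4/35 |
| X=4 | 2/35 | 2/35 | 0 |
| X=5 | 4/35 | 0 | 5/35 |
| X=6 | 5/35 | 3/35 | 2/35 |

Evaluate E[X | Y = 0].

62/15

P(Y = 0) = 3/7.
Σ X·P over the event = 1·(4/35) + 4·(2/35) + 5·(4/35) + 6·(5/35) = 62/35.
E[X | Y = 0] = (62/35) / (3/7) = 62/15.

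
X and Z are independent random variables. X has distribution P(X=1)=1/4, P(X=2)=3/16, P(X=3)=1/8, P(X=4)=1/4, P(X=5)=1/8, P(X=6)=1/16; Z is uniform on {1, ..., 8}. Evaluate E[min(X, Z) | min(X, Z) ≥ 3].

106/27

P(min(X, Z) ≥ 3) = 27/64.
Summing min(X,Z)·P(x,y) over outcomes with min(X, Z) ≥ 3 gives 53/32.
E[min(X, Z) | min(X, Z) ≥ 3] = (53/32) / (27/64) = 106/27.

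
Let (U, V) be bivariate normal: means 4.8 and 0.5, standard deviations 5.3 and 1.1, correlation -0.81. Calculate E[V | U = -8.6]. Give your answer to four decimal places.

For a bivariate normal, E[V | U=x] = μ_V + ρ·(σ_V/σ_U)·(x − μ_U).
E[V | U=-8.6] = 0.5 + (-0.81)·(1.1/5.3)·(-8.6 − (4.8)) = 0.5 + (-0.16811)·(-13.4) = 2.7527.

2.7527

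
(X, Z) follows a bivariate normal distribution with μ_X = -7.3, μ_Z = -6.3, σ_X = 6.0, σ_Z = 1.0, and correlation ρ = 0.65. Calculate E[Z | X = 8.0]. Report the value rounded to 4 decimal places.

E[Z | X=x] = μ_Z + ρ(σ_Z/σ_X)(x − μ_X) for jointly normal variables.
E[Z | X=8.0] = -6.3 + (0.65)·(1.0/6.0)·(8.0 − (-7.3)) = -6.3 + (0.108333)·(15.3) = -4.6425.

-4.6425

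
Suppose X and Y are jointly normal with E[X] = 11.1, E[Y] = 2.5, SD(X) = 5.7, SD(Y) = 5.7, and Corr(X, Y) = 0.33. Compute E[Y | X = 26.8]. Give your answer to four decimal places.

The regression of Y on X has slope ρ·σ_Y/σ_X and passes through (μ_X, μ_Y).
E[Y | X=26.8] = 2.5 + (0.33)·(5.7/5.7)·(26.8 − (11.1)) = 2.5 + (0.33)·(15.7) = 7.6810.

7.6810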